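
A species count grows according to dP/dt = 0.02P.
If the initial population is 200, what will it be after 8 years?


The ODE dP/dt = 0.02P has solution P(t) = P(0)e^(0.02t).
Substitute P(0) = 200 and t = 8: P(8) = 200 e^(0.16) ≈ 235.


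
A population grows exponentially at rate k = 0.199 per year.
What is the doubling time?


Exponential growth: P(t) = P₀ e^(0.199t). Set P(t)/P₀ = 2: e^(0.199t) = 2.
Solve: t = ln(2)/0.199 ≈ 3.48 years.


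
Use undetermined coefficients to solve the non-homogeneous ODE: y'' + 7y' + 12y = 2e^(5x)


Characteristic roots of r² + 7r + 12 = 0 are -4, -3.
y_h = C₁e^(-4x) + C₂e^(-3x).
Forcing exponent 5 is not a characteristic root; try y_p = Ae^(5x).
Substitute: A·(25 + (7)·5 + (12)) = A·72 = 2, so A = 1/36.
General solution: y = C₁e^(-4x) + C₂e^(-3x) + (1/36)e^(5x).


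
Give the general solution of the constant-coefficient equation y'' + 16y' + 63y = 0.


Characteristic equation: r² + 16r + 63 = 0.
Factor: (r + 9)(r + 7) = 0 ⇒ r = -9, -7 (distinct real).
General solution: y = C₁e^(-9x) + C₂e^(-7x).


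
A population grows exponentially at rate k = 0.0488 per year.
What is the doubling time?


Exponential growth: P(t) = P₀ e^(0.0488t). Set P(t)/P₀ = 2: e^(0.0488t) = 2.
Solve: t = ln(2)/0.0488 ≈ 14.20 years.


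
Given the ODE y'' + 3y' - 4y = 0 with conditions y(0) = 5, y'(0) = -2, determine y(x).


Characteristic roots of r² + 3r - 4 = 0 are -4, 1.
General solution y = c₁ e^(-4x) + c₂ e^(x).
Apply y(0) = 5: c₁ + c₂ = 5. Apply y'(0) = -2: -4 c₁ + 1 c₂ = -2.
Solve: c₁ = 7/5, c₂ = 18/5.
Particular solution: y = (7/5)e^(-4x) + (18/5)e^(x).


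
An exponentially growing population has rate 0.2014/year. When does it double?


Exponential growth: P(t) = P₀ e^(0.2014t). Set P(t)/P₀ = 2: e^(0.2014t) = 2.
Solve: t = ln(2)/0.2014 ≈ 3.44 years.


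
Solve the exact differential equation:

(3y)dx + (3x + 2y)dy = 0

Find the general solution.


Check exactness: ∂M/∂y = 3 and ∂N/∂x = 3; equal, so the equation is exact.
Integrate M with respect to x (treating y as constant): ∫M dx = 3xy + h(y).
Differentiate w.r.t. y and set equal to N: the x-dependent terms already match, leaving h'(y) = 2y. Integrate: h(y) = y^2.
So F(x,y) = 3xy + y^2.
General solution: 3xy + y^2 = C.


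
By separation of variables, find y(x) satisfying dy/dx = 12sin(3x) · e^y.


Separate: e^(-y) dy = 12sin(3x) dx.
Integrate: -e^(-y) = -4cos(3x) + C₀.
Rearrange: e^(-y) = 4cos(3x) + C.


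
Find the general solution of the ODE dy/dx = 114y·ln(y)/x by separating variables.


Separate: dy/[y ln(y)] = 114 dx/x.
Substitute u = ln(y): du/u = 114 dx/x.
Integrate: ln|ln(y)| = 114ln|x| + C₀, hence ln(y) = C·x^114.


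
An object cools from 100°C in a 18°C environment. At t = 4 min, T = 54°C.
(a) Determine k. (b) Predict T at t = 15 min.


Newton's law: T(t) = T_a + (T₀ - T_a)e^(-kt).
(a) Use T(4) = 54: (54 - 18)/(100 - 18) = e^(-k·4), so k = -ln(0.439)/4 ≈ 0.2058.
(b) Apply k to t = 15: T(15) = 18 + (82)e^(-3.087) ≈ 21.7°C.


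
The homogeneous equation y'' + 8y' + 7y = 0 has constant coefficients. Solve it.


Characteristic equation: r² + 8r + 7 = 0.
Factor: (r + 1)(r + 7) = 0 ⇒ r = -1, -7 (distinct real).
General solution: y = C₁e^(-x) + C₂e^(-7x).


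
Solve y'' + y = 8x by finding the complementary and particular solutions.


Homogeneous: r² + 1 = 0 ⇒ r = ±1i, y_h = C₁cos(x) + C₂sin(x).
Polynomial forcing; try y_p = Ax + B. Then y_p'' + 1 y_p = 1(Ax + B) = 8x, so B = 0 and A = 8.
General solution: y = C₁cos(x) + C₂sin(x) + 8x.


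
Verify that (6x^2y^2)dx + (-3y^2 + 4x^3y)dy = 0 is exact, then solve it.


Check exactness: ∂M/∂y = 12x^2y and ∂N/∂x = 12x^2y; equal, so the equation is exact.
Integrate M with respect to x (treating y as constant): ∫M dx = 2x^3y^2 + h(y).
Differentiate w.r.t. y and set equal to N: the x-dependent terms already match, leaving h'(y) = -3y^2. Integrate: h(y) = -y^3.
So F(x,y) = -y^3 + 2x^3y^2.
General solution: -y^3 + 2x^3y^2 = C.


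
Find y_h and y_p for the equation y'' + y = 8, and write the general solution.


Homogeneous part: r² + 1 = 0 ⇒ r = ±1i, so y_h = C₁cos(x) + C₂sin(x).
Try constant y_p = A; plug in: 1A = 8 ⇒ A = 8.
General solution: y = C₁cos(x) + C₂sin(x) + 8.


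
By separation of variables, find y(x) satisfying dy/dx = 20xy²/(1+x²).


Separate: dy/y² = 20x/(1+x²) dx.
Integrate LHS: ∫ dy/y² = -1/y.
Integrate RHS via u = 1+x²: 10ln(1+x²) + C.
Result: -1/y = 10ln(1+x²) + C.


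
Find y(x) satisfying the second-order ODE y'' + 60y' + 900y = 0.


Characteristic equation: r² + 60r + 900 = 0, i.e. (r + 30)² = 0.
Repeated root r = -30; include an x factor for the second linearly independent solution.
General solution: y = (C₁ + C₂x)e^(-30x).


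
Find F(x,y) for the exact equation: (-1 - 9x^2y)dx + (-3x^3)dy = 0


Check exactness: ∂M/∂y = -9x^2 and ∂N/∂x = -9x^2; equal, so the equation is exact.
Integrate M with respect to x (treating y as constant): ∫M dx = -x - 3x^3y + h(y).
Differentiate w.r.t. y and set equal to N: all terms match, so h'(y) = 0 and h is a constant absorbed into C.
General solution: -x - 3x^3y = C.


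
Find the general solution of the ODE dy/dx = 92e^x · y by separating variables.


Separate variables: dy/y = 92e^x dx.
Integrate: ln|y| = 92e^x + C₀.
Exponentiate: y = Ce^(92e^x).


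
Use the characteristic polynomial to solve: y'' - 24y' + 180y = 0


Characteristic equation: r² - 24r + 180 = 0.
Discriminant is negative; roots r = 12 ± 6i (complex conjugate pair).
General solution uses e^(α x)(C₁ cos(β x) + C₂ sin(β x)): y = e^(12x)(C₁cos(6x) + C₂sin(6x)).


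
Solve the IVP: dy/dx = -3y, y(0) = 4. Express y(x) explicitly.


General solution of y' = -3y is y = Ce^(-3x).
Apply y(0) = 4: C = 4.
Particular solution: y = 4e^(-3x).


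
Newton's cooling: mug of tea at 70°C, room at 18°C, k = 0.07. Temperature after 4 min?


Newton's law: dT/dt = -k(T - T_a) has solution T(t) = T_a + (T₀ - T_a)e^(-kt).
Plug in T_a = 18, T₀ = 70, k = 0.07, t = 4: T(4) = 18 + (52)e^(-0.28) ≈ 57.3°C.


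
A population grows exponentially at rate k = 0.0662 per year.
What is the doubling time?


Exponential growth: P(t) = P₀ e^(0.0662t). Set P(t)/P₀ = 2: e^(0.0662t) = 2.
Solve: t = ln(2)/0.0662 ≈ 10.47 years.


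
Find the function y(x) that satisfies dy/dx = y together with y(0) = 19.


General solution of y' = y is y = Ce^(x).
Apply y(0) = 19: C = 19.
Particular solution: y = 19e^(x).


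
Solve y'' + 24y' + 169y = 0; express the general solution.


Characteristic equation: r² + 24r + 169 = 0.
Discriminant is negative; roots r = -12 ± 5i (complex conjugate pair).
General solution uses e^(α x)(C₁ cos(β x) + C₂ sin(β x)): y = e^(-12x)(C₁cos(5x) + C₂sin(5x)).


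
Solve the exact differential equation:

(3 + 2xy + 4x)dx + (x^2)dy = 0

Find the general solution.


Check exactness: ∂M/∂y = 2x and ∂N/∂x = 2x; equal, so the equation is exact.
Integrate M with respect to x (treating y as constant): ∫M dx = 3x + x^2y + 2x^2 + h(y).
Differentiate w.r.t. y and set equal to N: all terms match, so h'(y) = 0 and h is a constant absorbed into C.
General solution: 3x + x^2y + 2x^2 = C.


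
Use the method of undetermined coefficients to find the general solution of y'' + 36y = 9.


Homogeneous part: r² + 36 = 0 ⇒ r = ±6i, so y_h = C₁cos(6x) + C₂sin(6x).
Try constant y_p = A; plug in: 36A = 9 ⇒ A = 1/4.
General solution: y = C₁cos(6x) + C₂sin(6x) + 1/4.


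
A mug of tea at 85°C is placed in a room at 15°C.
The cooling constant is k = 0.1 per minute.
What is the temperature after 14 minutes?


Newton's law: dT/dt = -k(T - T_a) has solution T(t) = T_a + (T₀ - T_a)e^(-kt).
Plug in T_a = 15, T₀ = 85, k = 0.1, t = 14: T(14) = 15 + (70)e^(-1.40) ≈ 32.3°C.


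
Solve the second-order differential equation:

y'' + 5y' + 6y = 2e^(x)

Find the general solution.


Characteristic roots of r² + 5r + 6 = 0 are -2, -3.
y_h = C₁e^(-2x) + C₂e^(-3x).
Forcing exponent 1 is not a characteristic root; try y_p = Ae^(x).
Substitute: A·(1 + (5)·1 + (6)) = A·12 = 2, so A = 1/6.
General solution: y = C₁e^(-2x) + C₂e^(-3x) + (1/6)e^(x).


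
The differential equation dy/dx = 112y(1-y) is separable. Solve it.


Separate: dy/[y(1-y)] = 112 dx.
Partial fractions: 1/[y(1-y)] = 1/y + 1/(1-y).
Integrate: ln|y/(1-y)| = 112x + C₀.
Solve for y: y = 1/(1 + Ce^(-112x)).


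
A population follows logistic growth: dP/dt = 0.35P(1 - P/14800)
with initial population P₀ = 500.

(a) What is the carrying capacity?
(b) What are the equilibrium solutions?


Logistic ODE dP/dt = 0.35P(1 - P/14800) has equilibria where dP/dt = 0, i.e. P = 0 or P = 14800.
The coefficient (1 - P/K) = 0 when P = K, identifying K = 14800 as the carrying capacity.
(a) K = 14800; (b) equilibria P = 0 and P = 14800.


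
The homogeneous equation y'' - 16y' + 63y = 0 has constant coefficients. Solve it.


Characteristic equation: r² - 16r + 63 = 0.
Factor: (r - 9)(r - 7) = 0 ⇒ r = 9, 7 (distinct real).
General solution: y = C₁e^(9x) + C₂e^(7x).


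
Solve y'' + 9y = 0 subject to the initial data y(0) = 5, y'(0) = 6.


Characteristic roots of r² + 9 = 0 are ±3i, so y = C₁cos(3x) + C₂sin(3x).
Apply y(0) = 5: C₁ = 5. Differentiate and apply y'(0) = 6: 3·C₂ = 6, so C₂ = 2.
Particular solution: y = 5cos(3x) + 2sin(3x).


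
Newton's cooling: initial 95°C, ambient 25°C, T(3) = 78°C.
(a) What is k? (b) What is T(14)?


Newton's law: T(t) = T_a + (T₀ - T_a)e^(-kt).
(a) Use T(3) = 78: (78 - 25)/(95 - 25) = e^(-k·3), so k = -ln(0.757)/3 ≈ 0.0927.
(b) Apply k to t = 14: T(14) = 25 + (70)e^(-1.298) ≈ 44.1°C.


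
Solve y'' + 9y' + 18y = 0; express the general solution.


Characteristic equation: r² + 9r + 18 = 0.
Factor: (r + 3)(r + 6) = 0 ⇒ r = -3, -6 (distinct real).
General solution: y = C₁e^(-3x) + C₂e^(-6x).


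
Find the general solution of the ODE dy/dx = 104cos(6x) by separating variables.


g(y) = 1, so integrate directly: y = ∫ 104cos(6x) dx = (52/3)sin(6x) + C.


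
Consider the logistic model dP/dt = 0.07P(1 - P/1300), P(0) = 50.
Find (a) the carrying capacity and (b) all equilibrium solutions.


Logistic ODE dP/dt = 0.07P(1 - P/1300) has equilibria where dP/dt = 0, i.e. P = 0 or P = 1300.
The coefficient (1 - P/K) = 0 when P = K, identifying K = 1300 as the carrying capacity.
(a) K = 1300; (b) equilibria P = 0 and P = 1300.


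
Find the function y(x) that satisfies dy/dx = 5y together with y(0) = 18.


General solution of y' = 5y is y = Ce^(5x).
Apply y(0) = 18: C = 18.
Particular solution: y = 18e^(5x).


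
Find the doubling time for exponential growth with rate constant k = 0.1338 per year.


Exponential growth: P(t) = P₀ e^(0.1338t). Set P(t)/P₀ = 2: e^(0.1338t) = 2.
Solve: t = ln(2)/0.1338 ≈ 5.18 years.


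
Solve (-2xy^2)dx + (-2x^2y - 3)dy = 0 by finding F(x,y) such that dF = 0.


Check exactness: ∂M/∂y = -4xy and ∂N/∂x = -4xy; equal, so the equation is exact.
Integrate M with respect to x (treating y as constant): ∫M dx = -x^2y^2 + h(y).
Differentiate w.r.t. y and set equal to N: the x-dependent terms already match, leaving h'(y) = -3. Integrate: h(y) = -3y.
So F(x,y) = -x^2y^2 - 3y.
General solution: -x^2y^2 - 3y = C.


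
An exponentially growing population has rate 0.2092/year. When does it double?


Exponential growth: P(t) = P₀ e^(0.2092t). Set P(t)/P₀ = 2: e^(0.2092t) = 2.
Solve: t = ln(2)/0.2092 ≈ 3.31 years.


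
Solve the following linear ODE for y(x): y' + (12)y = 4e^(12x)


P(x) = 12 ⇒ μ = e^(12x).
(μ y)' = 4e^(24x) ⇒ μ y = (4/24)e^(24x) + C.
Divide by μ: y = (1/6)e^(12x) + Ce^(-12x).


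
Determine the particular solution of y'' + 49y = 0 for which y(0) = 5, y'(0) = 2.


Characteristic roots of r² + 49 = 0 are ±7i, so y = C₁cos(7x) + C₂sin(7x).
Apply y(0) = 5: C₁ = 5. Differentiate and apply y'(0) = 2: 7·C₂ = 2, so C₂ = 2/7.
Particular solution: y = 5cos(7x) + (2/7)sin(7x).


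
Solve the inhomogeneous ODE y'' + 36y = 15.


Homogeneous part: r² + 36 = 0 ⇒ r = ±6i, so y_h = C₁cos(6x) + C₂sin(6x).
Try constant y_p = A; plug in: 36A = 15 ⇒ A = 5/12.
General solution: y = C₁cos(6x) + C₂sin(6x) + 5/12.


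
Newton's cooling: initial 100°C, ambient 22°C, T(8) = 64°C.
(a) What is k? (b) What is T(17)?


Newton's law: T(t) = T_a + (T₀ - T_a)e^(-kt).
(a) Use T(8) = 64: (64 - 22)/(100 - 22) = e^(-k·8), so k = -ln(0.538)/8 ≈ 0.0774.
(b) Apply k to t = 17: T(17) = 22 + (78)e^(-1.315) ≈ 42.9°C.


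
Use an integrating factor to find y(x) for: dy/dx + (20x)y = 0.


P(x) = 20x ⇒ μ = e^(10x²).
Q(x) = 0 so μ y is constant: y = Ce^(-10x²).


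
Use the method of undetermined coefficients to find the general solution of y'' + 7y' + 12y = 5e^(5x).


Characteristic roots of r² + 7r + 12 = 0 are -3, -4.
y_h = C₁e^(-3x) + C₂e^(-4x).
Forcing exponent 5 is not a characteristic root; try y_p = Ae^(5x).
Substitute: A·(25 + (7)·5 + (12)) = A·72 = 5, so A = 5/72.
General solution: y = C₁e^(-3x) + C₂e^(-4x) + (5/72)e^(5x).


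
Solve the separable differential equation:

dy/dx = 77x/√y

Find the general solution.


Separate: √y dy = 77x dx.
Integrate: (2/3)y^(3/2) = (77/2)x² + C.


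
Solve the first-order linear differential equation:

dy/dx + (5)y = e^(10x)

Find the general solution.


P(x) = 5 ⇒ μ = e^(5x).
(μ y)' = e^(15x) ⇒ μ y = e^(15x)/15 + C.
Divide by μ: y = (1/15)e^(10x) + Ce^(-5x).


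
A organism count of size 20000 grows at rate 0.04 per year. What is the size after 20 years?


The ODE dP/dt = 0.04P has solution P(t) = P(0)e^(0.04t).
Substitute P(0) = 20000 and t = 20: P(20) = 20000 e^(0.80) ≈ 44511.


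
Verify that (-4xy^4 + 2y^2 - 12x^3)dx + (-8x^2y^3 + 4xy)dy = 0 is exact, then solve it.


Check exactness: ∂M/∂y = -16xy^3 + 4y and ∂N/∂x = -16xy^3 + 4y; equal, so the equation is exact.
Integrate M with respect to x (treating y as constant): ∫M dx = -2x^2y^4 + 2xy^2 - 3x^4 + h(y).
Differentiate w.r.t. y and set equal to N: all terms match, so h'(y) = 0 and h is a constant absorbed into C.
General solution: -2x^2y^4 + 2xy^2 - 3x^4 = C.


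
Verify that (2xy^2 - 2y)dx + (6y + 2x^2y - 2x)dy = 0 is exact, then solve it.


Check exactness: ∂M/∂y = 4xy - 2 and ∂N/∂x = 4xy - 2; equal, so the equation is exact.
Integrate M with respect to x (treating y as constant): ∫M dx = x^2y^2 - 2xy + h(y).
Differentiate w.r.t. y and set equal to N: the x-dependent terms already match, leaving h'(y) = 6y. Integrate: h(y) = 3y^2.
So F(x,y) = 3y^2 + x^2y^2 - 2xy.
General solution: 3y^2 + x^2y^2 - 2xy = C.


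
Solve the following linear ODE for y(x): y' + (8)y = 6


P(x) = 8, Q(x) = 6; integrating factor μ = e^(8x).
(μ y)' = 6e^(8x) ⇒ μ y = (3/4)e^(8x) + C.
Divide by μ: y = 3/4 + Ce^(-8x).


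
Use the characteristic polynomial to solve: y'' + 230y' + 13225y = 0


Characteristic equation: r² + 230r + 13225 = 0, i.e. (r + 115)² = 0.
Repeated root r = -115; include an x factor for the second linearly independent solution.
General solution: y = (C₁ + C₂x)e^(-115x).


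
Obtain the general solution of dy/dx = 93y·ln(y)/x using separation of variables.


Separate: dy/[y ln(y)] = 93 dx/x.
Substitute u = ln(y): du/u = 93 dx/x.
Integrate: ln|ln(y)| = 93ln|x| + C₀, hence ln(y) = C·x^93.


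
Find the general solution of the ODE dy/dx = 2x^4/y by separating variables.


Separate variables: y dy = 2x^4 dx.
Integrate both sides: y²/2 = (2/5)x^5 + C₀.
Multiply by 2: y² = (4/5)x^5 + C.


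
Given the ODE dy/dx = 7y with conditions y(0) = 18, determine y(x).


General solution of y' = 7y is y = Ce^(7x).
Apply y(0) = 18: C = 18.
Particular solution: y = 18e^(7x).


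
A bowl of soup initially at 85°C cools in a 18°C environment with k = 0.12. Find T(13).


Newton's law: dT/dt = -k(T - T_a) has solution T(t) = T_a + (T₀ - T_a)e^(-kt).
Plug in T_a = 18, T₀ = 85, k = 0.12, t = 13: T(13) = 18 + (67)e^(-1.56) ≈ 32.1°C.


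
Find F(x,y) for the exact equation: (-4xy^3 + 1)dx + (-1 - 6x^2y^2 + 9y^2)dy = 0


Check exactness: ∂M/∂y = -12xy^2 and ∂N/∂x = -12xy^2; equal, so the equation is exact.
Integrate M with respect to x (treating y as constant): ∫M dx = -2x^2y^3 + x + h(y).
Differentiate w.r.t. y and set equal to N: the x-dependent terms already match, leaving h'(y) = -1 + 9y^2. Integrate: h(y) = -y + 3y^3.
So F(x,y) = -y - 2x^2y^3 + 3y^3 + x.
General solution: -y - 2x^2y^3 + 3y^3 + x = C.


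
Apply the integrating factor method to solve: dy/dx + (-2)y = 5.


P(x) = -2 ⇒ μ = e^(-2x).
(μ y)' = 5e^(-2x) ⇒ μ y = -(5/2)e^(-2x) + C.
Divide by μ: y = -5/2 + Ce^(2x).


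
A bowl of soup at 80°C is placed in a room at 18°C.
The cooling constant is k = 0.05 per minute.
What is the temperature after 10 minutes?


Newton's law: dT/dt = -k(T - T_a) has solution T(t) = T_a + (T₀ - T_a)e^(-kt).
Plug in T_a = 18, T₀ = 80, k = 0.05, t = 10: T(10) = 18 + (62)e^(-0.50) ≈ 55.6°C.


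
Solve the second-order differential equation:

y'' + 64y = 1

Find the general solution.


Homogeneous part: r² + 64 = 0 ⇒ r = ±8i, so y_h = C₁cos(8x) + C₂sin(8x).
Try constant y_p = A; plug in: 64A = 1 ⇒ A = 1/64.
General solution: y = C₁cos(8x) + C₂sin(8x) + 1/64.


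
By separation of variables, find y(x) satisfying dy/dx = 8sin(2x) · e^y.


Separate: e^(-y) dy = 8sin(2x) dx.
Integrate: -e^(-y) = -4cos(2x) + C₀.
Rearrange: e^(-y) = 4cos(2x) + C.


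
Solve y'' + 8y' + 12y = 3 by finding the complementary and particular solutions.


Characteristic roots of r² + 8r + 12 = 0 are -6, -2.
y_h = C₁e^(-6x) + C₂e^(-2x).
Constant forcing; try y_p = A. Then 12A = 3 ⇒ A = 1/4.
General solution: y = C₁e^(-6x) + C₂e^(-2x) + 1/4.


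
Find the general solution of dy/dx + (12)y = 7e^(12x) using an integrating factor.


P(x) = 12 ⇒ μ = e^(12x).
(μ y)' = 7e^(24x) ⇒ μ y = (7/24)e^(24x) + C.
Divide by μ: y = (7/24)e^(12x) + Ce^(-12x).


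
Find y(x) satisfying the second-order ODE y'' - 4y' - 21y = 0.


Characteristic equation: r² - 4r - 21 = 0.
Factor: (r + 3)(r - 7) = 0 ⇒ r = -3, 7 (distinct real).
General solution: y = C₁e^(-3x) + C₂e^(7x).


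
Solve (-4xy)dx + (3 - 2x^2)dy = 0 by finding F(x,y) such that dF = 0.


Check exactness: ∂M/∂y = -4x and ∂N/∂x = -4x; equal, so the equation is exact.
Integrate M with respect to x (treating y as constant): ∫M dx = -2x^2y + h(y).
Differentiate w.r.t. y and set equal to N: the x-dependent terms already match, leaving h'(y) = 3. Integrate: h(y) = 3y.
So F(x,y) = 3y - 2x^2y.
General solution: 3y - 2x^2y = C.


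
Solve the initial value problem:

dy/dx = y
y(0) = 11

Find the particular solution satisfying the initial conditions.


General solution of y' = y is y = Ce^(x).
Apply y(0) = 11: C = 11.
Particular solution: y = 11e^(x).


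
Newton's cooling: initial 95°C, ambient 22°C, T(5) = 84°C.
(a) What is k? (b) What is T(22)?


Newton's law: T(t) = T_a + (T₀ - T_a)e^(-kt).
(a) Use T(5) = 84: (84 - 22)/(95 - 22) = e^(-k·5), so k = -ln(0.849)/5 ≈ 0.0327.
(b) Apply k to t = 22: T(22) = 22 + (73)e^(-0.719) ≈ 57.6°C.


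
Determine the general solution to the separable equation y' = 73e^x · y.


Separate variables: dy/y = 73e^x dx.
Integrate: ln|y| = 73e^x + C₀.
Exponentiate: y = Ce^(73e^x).


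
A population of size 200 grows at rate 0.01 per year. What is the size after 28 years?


The ODE dP/dt = 0.01P has solution P(t) = P(0)e^(0.01t).
Substitute P(0) = 200 and t = 28: P(28) = 200 e^(0.28) ≈ 265.


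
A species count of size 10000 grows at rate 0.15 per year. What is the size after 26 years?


The ODE dP/dt = 0.15P has solution P(t) = P(0)e^(0.15t).
Substitute P(0) = 10000 and t = 26: P(26) = 10000 e^(3.90) ≈ 494024.


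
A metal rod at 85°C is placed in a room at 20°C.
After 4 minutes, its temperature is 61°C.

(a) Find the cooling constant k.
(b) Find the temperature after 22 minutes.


Newton's law: T(t) = T_a + (T₀ - T_a)e^(-kt).
(a) Use T(4) = 61: (61 - 20)/(85 - 20) = e^(-k·4), so k = -ln(0.631)/4 ≈ 0.1152.
(b) Apply k to t = 22: T(22) = 20 + (65)e^(-2.534) ≈ 25.2°C.


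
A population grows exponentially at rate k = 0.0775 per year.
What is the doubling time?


Exponential growth: P(t) = P₀ e^(0.0775t). Set P(t)/P₀ = 2: e^(0.0775t) = 2.
Solve: t = ln(2)/0.0775 ≈ 8.94 years.


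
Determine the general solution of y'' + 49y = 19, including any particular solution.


Homogeneous part: r² + 49 = 0 ⇒ r = ±7i, so y_h = C₁cos(7x) + C₂sin(7x).
Try constant y_p = A; plug in: 49A = 19 ⇒ A = 19/49.
General solution: y = C₁cos(7x) + C₂sin(7x) + 19/49.


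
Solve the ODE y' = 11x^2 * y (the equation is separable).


Separate variables: dy/y = 11x^2 dx.
Integrate: ln|y| = (11/3)x^3 + C₀.
Exponentiate: y = Ce^((11/3)x^3).


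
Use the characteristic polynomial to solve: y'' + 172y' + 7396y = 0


Characteristic equation: r² + 172r + 7396 = 0, i.e. (r + 86)² = 0.
Repeated root r = -86; include an x factor for the second linearly independent solution.
General solution: y = (C₁ + C₂x)e^(-86x).


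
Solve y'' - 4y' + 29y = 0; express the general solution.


Characteristic equation: r² - 4r + 29 = 0.
Discriminant is negative; roots r = 2 ± 5i (complex conjugate pair).
General solution uses e^(α x)(C₁ cos(β x) + C₂ sin(β x)): y = e^(2x)(C₁cos(5x) + C₂sin(5x)).


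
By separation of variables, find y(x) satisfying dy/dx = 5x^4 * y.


Separate variables: dy/y = 5x^4 dx.
Integrate: ln|y| = x^5 + C₀.
Exponentiate: y = Ce^(x^5).


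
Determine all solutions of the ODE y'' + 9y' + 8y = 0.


Characteristic equation: r² + 9r + 8 = 0.
Factor: (r + 8)(r + 1) = 0 ⇒ r = -8, -1 (distinct real).
General solution: y = C₁e^(-8x) + C₂e^(-x).


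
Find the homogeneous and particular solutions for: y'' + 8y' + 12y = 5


Characteristic roots of r² + 8r + 12 = 0 are -2, -6.
y_h = C₁e^(-2x) + C₂e^(-6x).
Constant forcing; try y_p = A. Then 12A = 5 ⇒ A = 5/12.
General solution: y = C₁e^(-2x) + C₂e^(-6x) + 5/12.


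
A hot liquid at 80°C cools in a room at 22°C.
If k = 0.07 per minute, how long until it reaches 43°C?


From T(t) = T_a + (T₀ - T_a)e^(-kt), set T(t) = 43:
(43 - 22) / (80 - 22) = e^(-0.07t), so t = -ln(0.362)/0.07 ≈ 14.5 minutes.


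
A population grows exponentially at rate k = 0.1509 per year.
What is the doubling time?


Exponential growth: P(t) = P₀ e^(0.1509t). Set P(t)/P₀ = 2: e^(0.1509t) = 2.
Solve: t = ln(2)/0.1509 ≈ 4.59 years.


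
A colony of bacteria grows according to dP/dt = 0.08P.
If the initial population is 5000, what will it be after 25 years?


The ODE dP/dt = 0.08P has solution P(t) = P(0)e^(0.08t).
Substitute P(0) = 5000 and t = 25: P(25) = 5000 e^(2.00) ≈ 36945.


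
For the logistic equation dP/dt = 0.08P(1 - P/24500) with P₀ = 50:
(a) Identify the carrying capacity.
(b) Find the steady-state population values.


Logistic ODE dP/dt = 0.08P(1 - P/24500) has equilibria where dP/dt = 0, i.e. P = 0 or P = 24500.
The coefficient (1 - P/K) = 0 when P = K, identifying K = 24500 as the carrying capacity.
(a) K = 24500; (b) equilibria P = 0 and P = 24500.


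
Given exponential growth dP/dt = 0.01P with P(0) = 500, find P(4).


The ODE dP/dt = 0.01P has solution P(t) = P(0)e^(0.01t).
Substitute P(0) = 500 and t = 4: P(4) = 500 e^(0.04) ≈ 520.


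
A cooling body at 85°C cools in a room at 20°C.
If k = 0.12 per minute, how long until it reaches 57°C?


From T(t) = T_a + (T₀ - T_a)e^(-kt), set T(t) = 57:
(57 - 20) / (85 - 20) = e^(-0.12t), so t = -ln(0.569)/0.12 ≈ 4.7 minutes.


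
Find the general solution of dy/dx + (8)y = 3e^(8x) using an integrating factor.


P(x) = 8 ⇒ μ = e^(8x).
(μ y)' = 3e^(16x) ⇒ μ y = (3/16)e^(16x) + C.
Divide by μ: y = (3/16)e^(8x) + Ce^(-8x).


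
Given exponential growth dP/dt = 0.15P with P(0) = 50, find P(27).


The ODE dP/dt = 0.15P has solution P(t) = P(0)e^(0.15t).
Substitute P(0) = 50 and t = 27: P(27) = 50 e^(4.05) ≈ 2870.


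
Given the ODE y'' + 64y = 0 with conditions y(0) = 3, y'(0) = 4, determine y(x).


Characteristic roots of r² + 64 = 0 are ±8i, so y = C₁cos(8x) + C₂sin(8x).
Apply y(0) = 3: C₁ = 3. Differentiate and apply y'(0) = 4: 8·C₂ = 4, so C₂ = 1/2.
Particular solution: y = 3cos(8x) + (1/2)sin(8x).


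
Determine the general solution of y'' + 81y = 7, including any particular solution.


Homogeneous part: r² + 81 = 0 ⇒ r = ±9i, so y_h = C₁cos(9x) + C₂sin(9x).
Try constant y_p = A; plug in: 81A = 7 ⇒ A = 7/81.
General solution: y = C₁cos(9x) + C₂sin(9x) + 7/81.


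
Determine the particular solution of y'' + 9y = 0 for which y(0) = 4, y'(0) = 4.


Characteristic roots of r² + 9 = 0 are ±3i, so y = C₁cos(3x) + C₂sin(3x).
Apply y(0) = 4: C₁ = 4. Differentiate and apply y'(0) = 4: 3·C₂ = 4, so C₂ = 4/3.
Particular solution: y = 4cos(3x) + (4/3)sin(3x).


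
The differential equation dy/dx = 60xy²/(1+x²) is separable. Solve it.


Separate: dy/y² = 60x/(1+x²) dx.
Integrate LHS: ∫ dy/y² = -1/y.
Integrate RHS via u = 1+x²: 30ln(1+x²) + C.
Result: -1/y = 30ln(1+x²) + C.


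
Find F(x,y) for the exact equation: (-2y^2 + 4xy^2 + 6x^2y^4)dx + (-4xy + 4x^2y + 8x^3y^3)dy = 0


Check exactness: ∂M/∂y = -4y + 8xy + 24x^2y^3 and ∂N/∂x = -4y + 8xy + 24x^2y^3; equal, so the equation is exact.
Integrate M with respect to x (treating y as constant): ∫M dx = -2xy^2 + 2x^2y^2 + 2x^3y^4 + h(y).
Differentiate w.r.t. y and set equal to N: all terms match, so h'(y) = 0 and h is a constant absorbed into C.
General solution: -2xy^2 + 2x^2y^2 + 2x^3y^4 = C.


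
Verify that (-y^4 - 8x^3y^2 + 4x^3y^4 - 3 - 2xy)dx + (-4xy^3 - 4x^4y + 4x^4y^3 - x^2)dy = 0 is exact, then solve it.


Check exactness: ∂M/∂y = -4y^3 - 16x^3y + 16x^3y^3 - 2x and ∂N/∂x = -4y^3 - 16x^3y + 16x^3y^3 - 2x; equal, so the equation is exact.
Integrate M with respect to x (treating y as constant): ∫M dx = -xy^4 - 2x^4y^2 + x^4y^4 - 3x - x^2y + h(y).
Differentiate w.r.t. y and set equal to N: all terms match, so h'(y) = 0 and h is a constant absorbed into C.
General solution: -xy^4 - 2x^4y^2 + x^4y^4 - 3x - x^2y = C.


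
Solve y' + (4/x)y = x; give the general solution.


P(x) = 4/x ⇒ μ = x^4.
(x^4 y)' = x^4·x^1 = x^5.
Integrate: x^4 y = x^6/(6) + C.
Solve for y: y = (1/6)x^2 + C/x^4.


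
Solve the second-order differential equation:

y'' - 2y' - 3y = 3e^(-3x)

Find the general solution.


Characteristic roots of r² - 2r - 3 = 0 are 3, -1.
y_h = C₁e^(3x) + C₂e^(-x).
Forcing exponent -3 is not a characteristic root; try y_p = Ae^(-3x).
Substitute: A·(9 + (-2)·-3 + (-3)) = A·12 = 3, so A = 1/4.
General solution: y = C₁e^(3x) + C₂e^(-x) + (1/4)e^(-3x).


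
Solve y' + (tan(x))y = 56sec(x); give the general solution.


P(x) = tan(x) ⇒ μ = e^(∫tan(x)dx) = sec(x).
(sec(x) y)' = 56sec²(x) ⇒ sec(x) y = 56tan(x) + C.
Multiply by cos(x): y = 56sin(x) + C·cos(x).


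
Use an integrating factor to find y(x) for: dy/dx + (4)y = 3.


P(x) = 4, Q(x) = 3; integrating factor μ = e^(4x).
(μ y)' = 3e^(4x) ⇒ μ y = (3/4)e^(4x) + C.
Divide by μ: y = 3/4 + Ce^(-4x).


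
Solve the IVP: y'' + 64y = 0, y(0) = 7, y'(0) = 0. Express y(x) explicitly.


Characteristic roots of r² + 64 = 0 are ±8i, so y = C₁cos(8x) + C₂sin(8x).
Apply y(0) = 7: C₁ = 7. Differentiate and apply y'(0) = 0: 8·C₂ = 0, so C₂ = 0.
Particular solution: y = 7cos(8x).


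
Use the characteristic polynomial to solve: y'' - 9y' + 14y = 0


Characteristic equation: r² - 9r + 14 = 0.
Factor: (r - 7)(r - 2) = 0 ⇒ r = 7, 2 (distinct real).
General solution: y = C₁e^(7x) + C₂e^(2x).


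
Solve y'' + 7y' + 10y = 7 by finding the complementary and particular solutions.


Characteristic roots of r² + 7r + 10 = 0 are -2, -5.
y_h = C₁e^(-2x) + C₂e^(-5x).
Constant forcing; try y_p = A. Then 10A = 7 ⇒ A = 7/10.
General solution: y = C₁e^(-2x) + C₂e^(-5x) + 7/10.


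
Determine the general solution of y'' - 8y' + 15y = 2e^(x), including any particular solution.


Characteristic roots of r² - 8r + 15 = 0 are 5, 3.
y_h = C₁e^(5x) + C₂e^(3x).
Forcing exponent 1 is not a characteristic root; try y_p = Ae^(x).
Substitute: A·(1 + (-8)·1 + (15)) = A·8 = 2, so A = 1/4.
General solution: y = C₁e^(5x) + C₂e^(3x) + (1/4)e^(x).


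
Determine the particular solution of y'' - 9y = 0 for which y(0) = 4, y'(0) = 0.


Characteristic roots of r² - 9 = 0 are 3, -3.
General solution y = c₁ e^(3x) + c₂ e^(-3x).
Apply y(0) = 4: c₁ + c₂ = 4. Apply y'(0) = 0: 3 c₁ - 3 c₂ = 0.
Solve: c₁ = 2, c₂ = 2.
Particular solution: y = 2e^(3x) + 2e^(-3x).


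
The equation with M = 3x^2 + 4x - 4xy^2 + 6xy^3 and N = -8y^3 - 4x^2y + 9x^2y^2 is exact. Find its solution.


Check exactness: ∂M/∂y = -8xy + 18xy^2 and ∂N/∂x = -8xy + 18xy^2; equal, so the equation is exact.
Integrate M with respect to x (treating y as constant): ∫M dx = x^3 + 2x^2 - 2x^2y^2 + 3x^2y^3 + h(y).
Differentiate w.r.t. y and set equal to N: the x-dependent terms already match, leaving h'(y) = -8y^3. Integrate: h(y) = -2y^4.
So F(x,y) = x^3 + 2x^2 - 2y^4 - 2x^2y^2 + 3x^2y^3.
General solution: x^3 + 2x^2 - 2y^4 - 2x^2y^2 + 3x^2y^3 = C.


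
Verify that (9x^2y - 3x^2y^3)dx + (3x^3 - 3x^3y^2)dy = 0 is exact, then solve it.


Check exactness: ∂M/∂y = 9x^2 - 9x^2y^2 and ∂N/∂x = 9x^2 - 9x^2y^2; equal, so the equation is exact.
Integrate M with respect to x (treating y as constant): ∫M dx = 3x^3y - x^3y^3 + h(y).
Differentiate w.r.t. y and set equal to N: all terms match, so h'(y) = 0 and h is a constant absorbed into C.
General solution: 3x^3y - x^3y^3 = C.


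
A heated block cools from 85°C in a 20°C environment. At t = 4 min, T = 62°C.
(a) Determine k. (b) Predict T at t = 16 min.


Newton's law: T(t) = T_a + (T₀ - T_a)e^(-kt).
(a) Use T(4) = 62: (62 - 20)/(85 - 20) = e^(-k·4), so k = -ln(0.646)/4 ≈ 0.1092.
(b) Apply k to t = 16: T(16) = 20 + (65)e^(-1.747) ≈ 31.3°C.


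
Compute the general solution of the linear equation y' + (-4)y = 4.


P(x) = -4 ⇒ μ = e^(-4x).
(μ y)' = 4e^(-4x) ⇒ μ y = -e^(-4x) + C.
Divide by μ: y = -1 + Ce^(4x).


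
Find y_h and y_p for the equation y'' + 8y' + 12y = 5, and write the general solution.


Characteristic roots of r² + 8r + 12 = 0 are -6, -2.
y_h = C₁e^(-6x) + C₂e^(-2x).
Constant forcing; try y_p = A. Then 12A = 5 ⇒ A = 5/12.
General solution: y = C₁e^(-6x) + C₂e^(-2x) + 5/12.


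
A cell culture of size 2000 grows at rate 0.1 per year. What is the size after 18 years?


The ODE dP/dt = 0.1P has solution P(t) = P(0)e^(0.1t).
Substitute P(0) = 2000 and t = 18: P(18) = 2000 e^(1.80) ≈ 12099.


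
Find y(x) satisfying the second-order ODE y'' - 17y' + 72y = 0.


Characteristic equation: r² - 17r + 72 = 0.
Factor: (r - 8)(r - 9) = 0 ⇒ r = 8, 9 (distinct real).
General solution: y = C₁e^(8x) + C₂e^(9x).


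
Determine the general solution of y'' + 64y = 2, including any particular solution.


Homogeneous part: r² + 64 = 0 ⇒ r = ±8i, so y_h = C₁cos(8x) + C₂sin(8x).
Try constant y_p = A; plug in: 64A = 2 ⇒ A = 1/32.
General solution: y = C₁cos(8x) + C₂sin(8x) + 1/32.


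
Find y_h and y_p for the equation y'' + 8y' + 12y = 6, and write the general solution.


Characteristic roots of r² + 8r + 12 = 0 are -2, -6.
y_h = C₁e^(-2x) + C₂e^(-6x).
Constant forcing; try y_p = A. Then 12A = 6 ⇒ A = 1/2.
General solution: y = C₁e^(-2x) + C₂e^(-6x) + 1/2.


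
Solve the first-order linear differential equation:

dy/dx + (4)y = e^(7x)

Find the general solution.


P(x) = 4 ⇒ μ = e^(4x).
(μ y)' = e^(11x) ⇒ μ y = e^(11x)/11 + C.
Divide by μ: y = (1/11)e^(7x) + Ce^(-4x).


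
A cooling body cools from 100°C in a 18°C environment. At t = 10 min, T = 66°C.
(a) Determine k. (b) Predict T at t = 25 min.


Newton's law: T(t) = T_a + (T₀ - T_a)e^(-kt).
(a) Use T(10) = 66: (66 - 18)/(100 - 18) = e^(-k·10), so k = -ln(0.585)/10 ≈ 0.0536.
(b) Apply k to t = 25: T(25) = 18 + (82)e^(-1.339) ≈ 39.5°C.


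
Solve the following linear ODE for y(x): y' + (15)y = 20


P(x) = 15, Q(x) = 20; integrating factor μ = e^(15x).
(μ y)' = 20e^(15x) ⇒ μ y = (4/3)e^(15x) + C.
Divide by μ: y = 4/3 + Ce^(-15x).


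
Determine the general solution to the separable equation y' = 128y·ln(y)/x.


Separate: dy/[y ln(y)] = 128 dx/x.
Substitute u = ln(y): du/u = 128 dx/x.
Integrate: ln|ln(y)| = 128ln|x| + C₀, hence ln(y) = C·x^128.


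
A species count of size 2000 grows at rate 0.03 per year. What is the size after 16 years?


The ODE dP/dt = 0.03P has solution P(t) = P(0)e^(0.03t).
Substitute P(0) = 2000 and t = 16: P(16) = 2000 e^(0.48) ≈ 3232.


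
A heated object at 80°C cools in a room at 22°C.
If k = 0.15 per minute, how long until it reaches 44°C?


From T(t) = T_a + (T₀ - T_a)e^(-kt), set T(t) = 44:
(44 - 22) / (80 - 22) = e^(-0.15t), so t = -ln(0.379)/0.15 ≈ 6.5 minutes.


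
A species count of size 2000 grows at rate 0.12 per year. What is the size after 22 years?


The ODE dP/dt = 0.12P has solution P(t) = P(0)e^(0.12t).
Substitute P(0) = 2000 and t = 22: P(22) = 2000 e^(2.64) ≈ 28026.


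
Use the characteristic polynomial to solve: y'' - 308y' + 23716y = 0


Characteristic equation: r² - 308r + 23716 = 0, i.e. (r - 154)² = 0.
Repeated root r = 154; include an x factor for the second linearly independent solution.
General solution: y = (C₁ + C₂x)e^(154x).


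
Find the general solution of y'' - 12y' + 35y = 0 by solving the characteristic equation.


Characteristic equation: r² - 12r + 35 = 0.
Factor: (r - 7)(r - 5) = 0 ⇒ r = 7, 5 (distinct real).
General solution: y = C₁e^(7x) + C₂e^(5x).


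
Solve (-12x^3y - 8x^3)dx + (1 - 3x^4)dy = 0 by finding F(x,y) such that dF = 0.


Check exactness: ∂M/∂y = -12x^3 and ∂N/∂x = -12x^3; equal, so the equation is exact.
Integrate M with respect to x (treating y as constant): ∫M dx = -3x^4y - 2x^4 + h(y).
Differentiate w.r.t. y and set equal to N: the x-dependent terms already match, leaving h'(y) = 1. Integrate: h(y) = y.
So F(x,y) = y - 3x^4y - 2x^4.
General solution: y - 3x^4y - 2x^4 = C.


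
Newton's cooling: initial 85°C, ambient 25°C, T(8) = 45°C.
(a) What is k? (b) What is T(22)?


Newton's law: T(t) = T_a + (T₀ - T_a)e^(-kt).
(a) Use T(8) = 45: (45 - 25)/(85 - 25) = e^(-k·8), so k = -ln(0.333)/8 ≈ 0.1373.
(b) Apply k to t = 22: T(22) = 25 + (60)e^(-3.021) ≈ 27.9°C.


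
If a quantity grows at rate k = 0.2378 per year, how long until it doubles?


Exponential growth: P(t) = P₀ e^(0.2378t). Set P(t)/P₀ = 2: e^(0.2378t) = 2.
Solve: t = ln(2)/0.2378 ≈ 2.91 years.


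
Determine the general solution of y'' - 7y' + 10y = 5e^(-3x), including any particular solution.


Characteristic roots of r² - 7r + 10 = 0 are 2, 5.
y_h = C₁e^(2x) + C₂e^(5x).
Forcing exponent -3 is not a characteristic root; try y_p = Ae^(-3x).
Substitute: A·(9 + (-7)·-3 + (10)) = A·40 = 5, so A = 1/8.
General solution: y = C₁e^(2x) + C₂e^(5x) + (1/8)e^(-3x).


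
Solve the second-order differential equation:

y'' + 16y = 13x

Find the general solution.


Homogeneous: r² + 16 = 0 ⇒ r = ±4i, y_h = C₁cos(4x) + C₂sin(4x).
Polynomial forcing; try y_p = Ax + B. Then y_p'' + 16 y_p = 16(Ax + B) = 13x, so B = 0 and A = 13/16.
General solution: y = C₁cos(4x) + C₂sin(4x) + (13/16)x.


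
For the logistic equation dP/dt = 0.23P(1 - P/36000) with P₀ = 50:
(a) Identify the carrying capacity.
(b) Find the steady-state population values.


Logistic ODE dP/dt = 0.23P(1 - P/36000) has equilibria where dP/dt = 0, i.e. P = 0 or P = 36000.
The coefficient (1 - P/K) = 0 when P = K, identifying K = 36000 as the carrying capacity.
(a) K = 36000; (b) equilibria P = 0 and P = 36000.


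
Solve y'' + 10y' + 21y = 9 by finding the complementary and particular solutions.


Characteristic roots of r² + 10r + 21 = 0 are -3, -7.
y_h = C₁e^(-3x) + C₂e^(-7x).
Constant forcing; try y_p = A. Then 21A = 9 ⇒ A = 3/7.
General solution: y = C₁e^(-3x) + C₂e^(-7x) + 3/7.


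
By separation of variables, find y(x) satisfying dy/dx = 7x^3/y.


Separate variables: y dy = 7x^3 dx.
Integrate both sides: y²/2 = (7/4)x^4 + C₀.
Multiply by 2: y² = (7/2)x^4 + C.


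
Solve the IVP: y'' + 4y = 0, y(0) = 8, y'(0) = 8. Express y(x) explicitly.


Characteristic roots of r² + 4 = 0 are ±2i, so y = C₁cos(2x) + C₂sin(2x).
Apply y(0) = 8: C₁ = 8. Differentiate and apply y'(0) = 8: 2·C₂ = 8, so C₂ = 4.
Particular solution: y = 8cos(2x) + 4sin(2x).


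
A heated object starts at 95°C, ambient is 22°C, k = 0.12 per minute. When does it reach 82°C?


From T(t) = T_a + (T₀ - T_a)e^(-kt), set T(t) = 82:
(82 - 22) / (95 - 22) = e^(-0.12t), so t = -ln(0.822)/0.12 ≈ 1.6 minutes.


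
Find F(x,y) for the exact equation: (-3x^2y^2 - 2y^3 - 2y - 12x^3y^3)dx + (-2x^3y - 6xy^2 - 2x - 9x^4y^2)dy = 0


Check exactness: ∂M/∂y = -6x^2y - 6y^2 - 2 - 36x^3y^2 and ∂N/∂x = -6x^2y - 6y^2 - 2 - 36x^3y^2; equal, so the equation is exact.
Integrate M with respect to x (treating y as constant): ∫M dx = -x^3y^2 - 2xy^3 - 2xy - 3x^4y^3 + h(y).
Differentiate w.r.t. y and set equal to N: all terms match, so h'(y) = 0 and h is a constant absorbed into C.
General solution: -x^3y^2 - 2xy^3 - 2xy - 3x^4y^3 = C.


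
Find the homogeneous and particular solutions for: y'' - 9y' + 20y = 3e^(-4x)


Characteristic roots of r² - 9r + 20 = 0 are 4, 5.
y_h = C₁e^(4x) + C₂e^(5x).
Forcing exponent -4 is not a characteristic root; try y_p = Ae^(-4x).
Substitute: A·(16 + (-9)·-4 + (20)) = A·72 = 3, so A = 1/24.
General solution: y = C₁e^(4x) + C₂e^(5x) + (1/24)e^(-4x).


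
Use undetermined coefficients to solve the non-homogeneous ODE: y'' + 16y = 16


Homogeneous part: r² + 16 = 0 ⇒ r = ±4i, so y_h = C₁cos(4x) + C₂sin(4x).
Try constant y_p = A; plug in: 16A = 16 ⇒ A = 1.
General solution: y = C₁cos(4x) + C₂sin(4x) + 1.


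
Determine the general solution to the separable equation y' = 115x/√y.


Separate: √y dy = 115x dx.
Integrate: (2/3)y^(3/2) = (115/2)x² + C.


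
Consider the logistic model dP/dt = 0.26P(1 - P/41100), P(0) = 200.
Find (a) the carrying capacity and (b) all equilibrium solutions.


Logistic ODE dP/dt = 0.26P(1 - P/41100) has equilibria where dP/dt = 0, i.e. P = 0 or P = 41100.
The coefficient (1 - P/K) = 0 when P = K, identifying K = 41100 as the carrying capacity.
(a) K = 41100; (b) equilibria P = 0 and P = 41100.


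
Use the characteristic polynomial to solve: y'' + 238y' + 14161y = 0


Characteristic equation: r² + 238r + 14161 = 0, i.e. (r + 119)² = 0.
Repeated root r = -119; include an x factor for the second linearly independent solution.
General solution: y = (C₁ + C₂x)e^(-119x).


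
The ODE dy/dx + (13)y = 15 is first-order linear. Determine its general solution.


P(x) = 13, Q(x) = 15; integrating factor μ = e^(13x).
(μ y)' = 15e^(13x) ⇒ μ y = (15/13)e^(13x) + C.
Divide by μ: y = 15/13 + Ce^(-13x).


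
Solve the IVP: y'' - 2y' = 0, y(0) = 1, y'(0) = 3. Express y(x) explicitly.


Characteristic roots of r² - 2r = 0 are 2, 0.
General solution y = c₁ e^(2x) + c₂.
Apply y(0) = 1: c₁ + c₂ = 1. Apply y'(0) = 3: 2 c₁ + 0 c₂ = 3.
Solve: c₁ = 3/2, c₂ = -1/2.
Particular solution: y = (3/2)e^(2x) - 1/2.
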